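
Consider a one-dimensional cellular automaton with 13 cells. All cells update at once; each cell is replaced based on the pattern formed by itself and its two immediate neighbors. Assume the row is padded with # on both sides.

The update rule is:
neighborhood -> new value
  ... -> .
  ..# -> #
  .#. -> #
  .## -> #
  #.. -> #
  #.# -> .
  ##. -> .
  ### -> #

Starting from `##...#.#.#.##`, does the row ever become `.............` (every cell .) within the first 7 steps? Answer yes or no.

no

#.#.##.#.#.##
..#.#..#.#.##
###.####.#.##
##..###..#.##
#.####.###.##
..###..##..##
####.###.####
step 7 is ####.###.####, still not uniform .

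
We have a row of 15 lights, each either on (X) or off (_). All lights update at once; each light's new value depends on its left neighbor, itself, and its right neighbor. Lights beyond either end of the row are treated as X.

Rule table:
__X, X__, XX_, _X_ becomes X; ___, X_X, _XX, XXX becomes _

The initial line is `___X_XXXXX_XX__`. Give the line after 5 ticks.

XXXXXX__X_X_XXX

X_XX_____X__XXX
X__XX___XXXX___
XXX_XX_X___XX_X
__X__X_XX_X_X__
XXXXXX__X_X_XXX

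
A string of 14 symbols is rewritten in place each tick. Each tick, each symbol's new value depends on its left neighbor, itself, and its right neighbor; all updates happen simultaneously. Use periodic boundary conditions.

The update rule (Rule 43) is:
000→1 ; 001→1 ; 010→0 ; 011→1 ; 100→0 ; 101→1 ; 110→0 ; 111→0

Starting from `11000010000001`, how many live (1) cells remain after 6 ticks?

tick 1: 00011100111111
tick 2: 01110001100000
tick 3: 11000111001111
tick 4: 00011100011000
tick 5: 11110001110011
tick 6: 00000111000110
count of 1: 5

5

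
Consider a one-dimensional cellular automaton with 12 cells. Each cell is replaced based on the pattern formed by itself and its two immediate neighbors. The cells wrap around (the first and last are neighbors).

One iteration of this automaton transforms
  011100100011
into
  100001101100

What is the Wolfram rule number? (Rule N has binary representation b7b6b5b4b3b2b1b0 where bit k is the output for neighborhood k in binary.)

39

position 2: 111 → 0  (bit 7 = 0)
position 3: 110 → 0  (bit 6 = 0)
position 0: 101 → 1  (bit 5 = 1)
position 4: 100 → 0  (bit 4 = 0)
position 1: 011 → 0  (bit 3 = 0)
position 6: 010 → 1  (bit 2 = 1)
position 5: 001 → 1  (bit 1 = 1)
position 8: 000 → 1  (bit 0 = 1)
bits b7..b0 = 00100111 = 39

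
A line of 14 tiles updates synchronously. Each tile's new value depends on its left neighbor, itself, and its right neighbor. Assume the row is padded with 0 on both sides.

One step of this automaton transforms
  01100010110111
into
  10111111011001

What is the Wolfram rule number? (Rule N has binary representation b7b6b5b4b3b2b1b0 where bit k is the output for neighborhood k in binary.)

119

position 12: 111 → 0  (bit 7 = 0)
position 2: 110 → 1  (bit 6 = 1)
position 7: 101 → 1  (bit 5 = 1)
position 3: 100 → 1  (bit 4 = 1)
position 1: 011 → 0  (bit 3 = 0)
position 6: 010 → 1  (bit 2 = 1)
position 0: 001 → 1  (bit 1 = 1)
position 4: 000 → 1  (bit 0 = 1)
bits b7..b0 = 01110111 = 119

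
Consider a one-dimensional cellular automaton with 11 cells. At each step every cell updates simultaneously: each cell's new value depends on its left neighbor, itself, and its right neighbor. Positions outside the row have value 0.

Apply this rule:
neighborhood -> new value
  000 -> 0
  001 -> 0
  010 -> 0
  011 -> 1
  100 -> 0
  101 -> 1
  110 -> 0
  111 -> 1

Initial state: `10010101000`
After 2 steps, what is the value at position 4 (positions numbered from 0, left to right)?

00001010000
00000100000
position 4 holds 0

0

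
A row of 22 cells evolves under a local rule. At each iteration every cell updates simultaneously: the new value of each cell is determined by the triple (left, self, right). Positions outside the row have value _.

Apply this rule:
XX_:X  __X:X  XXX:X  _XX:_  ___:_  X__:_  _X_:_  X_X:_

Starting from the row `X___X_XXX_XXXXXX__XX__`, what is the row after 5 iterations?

___X___XX__XXXXX_X_X__
__X___X_X_X_XXXX______
_X___X_______XXX______
X___X_______X_XX______
___X_______X___X______

___X_______X___X______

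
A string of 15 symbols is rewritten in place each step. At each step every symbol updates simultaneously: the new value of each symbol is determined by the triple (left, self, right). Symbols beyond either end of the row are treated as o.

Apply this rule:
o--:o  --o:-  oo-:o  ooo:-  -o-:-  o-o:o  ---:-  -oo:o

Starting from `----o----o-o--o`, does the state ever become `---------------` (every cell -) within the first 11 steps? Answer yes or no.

o----o----o-o-o
oo----o----o-oo
-oo----o----oo-
oooo----o---ooo
---oo----o--o--
o--ooo----o--o-
oo-o-oo----o--o
-oo-oooo----o-o
ooooo--oo----oo
----oo-ooo---o-
o---oooo-oo---o
step 11 is o---oooo-oo---o, still not uniform -

no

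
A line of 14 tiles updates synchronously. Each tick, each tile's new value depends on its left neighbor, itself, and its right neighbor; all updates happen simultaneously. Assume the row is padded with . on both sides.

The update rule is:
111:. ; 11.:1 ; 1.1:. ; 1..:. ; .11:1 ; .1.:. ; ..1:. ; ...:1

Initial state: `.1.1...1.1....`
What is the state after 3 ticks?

1..1.1.1.1....

.....1.....111
1111...111.1.1
1..1.1.1.1....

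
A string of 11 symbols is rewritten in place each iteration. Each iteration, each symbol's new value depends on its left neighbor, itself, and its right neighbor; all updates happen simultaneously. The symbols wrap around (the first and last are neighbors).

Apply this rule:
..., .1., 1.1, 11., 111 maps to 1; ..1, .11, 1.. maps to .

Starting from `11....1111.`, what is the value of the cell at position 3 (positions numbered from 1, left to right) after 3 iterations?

.1.11..1111
111.1...111
11111.1..11
position 3 holds 1

1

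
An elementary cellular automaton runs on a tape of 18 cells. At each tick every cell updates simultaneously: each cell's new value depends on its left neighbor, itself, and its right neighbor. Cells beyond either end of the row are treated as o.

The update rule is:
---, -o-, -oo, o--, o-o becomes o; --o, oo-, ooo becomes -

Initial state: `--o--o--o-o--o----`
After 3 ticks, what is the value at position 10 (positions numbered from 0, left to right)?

tick 1: o-oo-oo-oooo-oooo-
tick 2: -oo-oo-oo---oo---o
tick 3: oo-oo-oo-oo-o-oo-o
position 10 holds o

o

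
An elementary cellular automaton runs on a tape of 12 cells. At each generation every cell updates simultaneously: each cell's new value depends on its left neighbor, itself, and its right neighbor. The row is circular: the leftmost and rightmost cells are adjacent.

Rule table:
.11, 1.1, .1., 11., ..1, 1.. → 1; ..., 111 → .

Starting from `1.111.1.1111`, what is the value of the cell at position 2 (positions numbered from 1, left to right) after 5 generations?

1

generation 1: 111.11111...
generation 2: 1.111...11.1
generation 3: 111.11.11111
generation 4: ..111111....
generation 5: .11....11...
position 2 holds 1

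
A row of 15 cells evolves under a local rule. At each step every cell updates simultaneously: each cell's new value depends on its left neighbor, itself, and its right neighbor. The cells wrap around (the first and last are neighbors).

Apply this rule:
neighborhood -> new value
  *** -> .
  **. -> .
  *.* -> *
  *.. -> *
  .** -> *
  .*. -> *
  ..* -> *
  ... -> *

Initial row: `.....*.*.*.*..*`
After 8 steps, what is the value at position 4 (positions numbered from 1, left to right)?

.

***************
...............
***************  (repeats step 1; period 2)
step 8: ...............
position 4 holds .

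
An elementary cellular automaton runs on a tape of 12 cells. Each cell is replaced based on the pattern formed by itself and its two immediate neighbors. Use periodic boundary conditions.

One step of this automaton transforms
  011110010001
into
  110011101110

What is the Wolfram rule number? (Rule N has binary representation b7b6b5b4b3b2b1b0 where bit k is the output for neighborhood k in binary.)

123

position 2: 111 → 0  (bit 7 = 0)
position 4: 110 → 1  (bit 6 = 1)
position 0: 101 → 1  (bit 5 = 1)
position 5: 100 → 1  (bit 4 = 1)
position 1: 011 → 1  (bit 3 = 1)
position 7: 010 → 0  (bit 2 = 0)
position 6: 001 → 1  (bit 1 = 1)
position 9: 000 → 1  (bit 0 = 1)
bits b7..b0 = 01111011 = 123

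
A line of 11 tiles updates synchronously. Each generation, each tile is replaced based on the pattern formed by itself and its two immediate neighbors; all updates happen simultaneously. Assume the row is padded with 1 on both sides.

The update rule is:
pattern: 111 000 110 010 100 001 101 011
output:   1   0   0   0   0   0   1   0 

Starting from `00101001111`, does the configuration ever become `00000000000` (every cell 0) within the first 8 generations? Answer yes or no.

yes

00010000111
00000000011
00000000001
00000000000
all cells are 0 at generation 4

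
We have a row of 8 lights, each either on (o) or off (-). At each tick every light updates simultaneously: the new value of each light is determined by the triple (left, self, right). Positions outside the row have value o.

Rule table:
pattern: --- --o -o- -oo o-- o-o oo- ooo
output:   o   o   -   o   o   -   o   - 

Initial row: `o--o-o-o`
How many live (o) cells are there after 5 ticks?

3

ooo----o
--oooooo
ooo-----
--oooooo  (repeats tick 2; period 2)
tick 5: ooo-----
count of o: 3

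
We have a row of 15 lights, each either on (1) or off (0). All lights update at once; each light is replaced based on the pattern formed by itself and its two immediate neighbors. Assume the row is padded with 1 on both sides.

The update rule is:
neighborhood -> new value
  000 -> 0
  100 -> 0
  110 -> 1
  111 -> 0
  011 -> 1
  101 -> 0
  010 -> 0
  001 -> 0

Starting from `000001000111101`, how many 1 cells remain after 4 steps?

1

000000000100101
000000000000001
000000000000001  (fixed point — unchanged through step 4)
count of 1: 1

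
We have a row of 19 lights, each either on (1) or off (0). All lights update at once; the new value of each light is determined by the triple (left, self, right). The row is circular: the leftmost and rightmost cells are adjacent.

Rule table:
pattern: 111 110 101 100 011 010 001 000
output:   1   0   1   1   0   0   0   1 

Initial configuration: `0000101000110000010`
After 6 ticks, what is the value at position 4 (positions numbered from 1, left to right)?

0

tick 1: 1110010110001111001
tick 2: 1101001001100110100
tick 3: 0010100100010001010
tick 4: 1001010011001100101
tick 5: 0100101000100010010
tick 6: 0010010110011001001
position 4 holds 0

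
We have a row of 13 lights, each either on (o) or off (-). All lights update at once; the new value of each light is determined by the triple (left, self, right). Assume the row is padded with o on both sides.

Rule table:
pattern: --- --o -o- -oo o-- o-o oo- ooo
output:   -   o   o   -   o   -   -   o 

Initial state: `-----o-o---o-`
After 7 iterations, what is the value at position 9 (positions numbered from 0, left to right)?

o---oo-oo-oo-
-o-o---------
-o-oo-------o
-o---o-----o-
-oo-ooo---oo-
-----o-o-o---
o---oo-o-oo-o
position 9 holds o

o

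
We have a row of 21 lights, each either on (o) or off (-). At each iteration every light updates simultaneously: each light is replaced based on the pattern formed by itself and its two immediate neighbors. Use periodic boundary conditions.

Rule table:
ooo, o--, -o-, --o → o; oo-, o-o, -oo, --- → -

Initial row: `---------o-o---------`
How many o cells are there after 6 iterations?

iteration 1: --------oo-oo--------
iteration 2: -------o-----o-------
iteration 3: ------ooo---ooo------
iteration 4: -----o-o-o-o-o-o-----
iteration 5: ----oo-o-o-o-o-oo----
iteration 6: ---o---o-o-o-o---o---
count of o: 6

6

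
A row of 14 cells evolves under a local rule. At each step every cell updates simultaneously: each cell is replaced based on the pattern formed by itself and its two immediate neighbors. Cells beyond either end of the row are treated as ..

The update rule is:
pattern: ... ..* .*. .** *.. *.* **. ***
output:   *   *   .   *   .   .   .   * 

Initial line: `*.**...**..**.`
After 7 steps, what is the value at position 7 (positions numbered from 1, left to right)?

..*..***..**..
**..***..**..*
*..***..**..*.
..***..**..*..
****..**..*..*
***..**..*..*.
**..**..*..*..
position 7 holds .

.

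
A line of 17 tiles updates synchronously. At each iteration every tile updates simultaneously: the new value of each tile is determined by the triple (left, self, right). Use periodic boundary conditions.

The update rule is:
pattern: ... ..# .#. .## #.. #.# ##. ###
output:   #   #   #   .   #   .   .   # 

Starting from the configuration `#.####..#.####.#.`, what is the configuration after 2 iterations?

#..##.###..##..#.
###....#.##..###.

###....#.##..###.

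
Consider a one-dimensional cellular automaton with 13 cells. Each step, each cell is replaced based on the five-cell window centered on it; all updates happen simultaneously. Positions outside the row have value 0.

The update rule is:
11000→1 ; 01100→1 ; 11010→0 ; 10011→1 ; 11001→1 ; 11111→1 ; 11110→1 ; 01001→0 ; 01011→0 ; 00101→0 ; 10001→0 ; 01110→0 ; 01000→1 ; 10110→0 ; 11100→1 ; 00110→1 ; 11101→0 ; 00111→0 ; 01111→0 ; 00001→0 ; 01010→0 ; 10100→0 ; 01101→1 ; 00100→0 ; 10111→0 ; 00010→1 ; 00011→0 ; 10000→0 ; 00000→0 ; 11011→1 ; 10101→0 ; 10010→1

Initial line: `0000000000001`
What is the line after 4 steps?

0000000000010
0000000000101
0000000001000
0000000010100

0000000010100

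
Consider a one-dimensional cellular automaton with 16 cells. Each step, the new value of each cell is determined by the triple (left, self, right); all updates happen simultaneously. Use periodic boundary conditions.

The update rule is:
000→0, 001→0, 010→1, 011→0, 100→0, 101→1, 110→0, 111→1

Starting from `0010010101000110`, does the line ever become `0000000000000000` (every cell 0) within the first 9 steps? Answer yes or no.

no

step 1: 0010011111000000
step 2: 0010001110000000
step 3: 0010000100000000
step 4: 0010000100000000  (fixed point — unchanged through step 9)
step 9 is 0010000100000000, still not uniform 0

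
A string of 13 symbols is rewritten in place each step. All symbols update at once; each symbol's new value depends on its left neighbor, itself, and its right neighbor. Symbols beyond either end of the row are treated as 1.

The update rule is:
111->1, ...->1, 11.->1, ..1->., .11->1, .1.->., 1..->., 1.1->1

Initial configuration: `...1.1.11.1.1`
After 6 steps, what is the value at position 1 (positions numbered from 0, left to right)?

1

.1..1.1111.11
1....11111111
1.11.11111111
1111111111111
1111111111111  (fixed point — unchanged through step 6)
position 1 holds 1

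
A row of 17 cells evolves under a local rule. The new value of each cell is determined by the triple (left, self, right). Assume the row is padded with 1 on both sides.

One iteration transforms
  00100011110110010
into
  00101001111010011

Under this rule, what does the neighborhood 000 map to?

At position 4 the neighborhood is 000; the next row has 1 there.

1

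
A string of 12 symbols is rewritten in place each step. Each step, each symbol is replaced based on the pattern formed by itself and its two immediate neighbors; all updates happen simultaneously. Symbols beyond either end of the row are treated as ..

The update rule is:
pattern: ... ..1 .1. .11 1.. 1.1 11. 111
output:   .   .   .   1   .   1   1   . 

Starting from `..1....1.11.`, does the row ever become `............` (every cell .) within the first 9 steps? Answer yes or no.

........111.
........1.1.
.........1..
............
all cells are . at step 4

yes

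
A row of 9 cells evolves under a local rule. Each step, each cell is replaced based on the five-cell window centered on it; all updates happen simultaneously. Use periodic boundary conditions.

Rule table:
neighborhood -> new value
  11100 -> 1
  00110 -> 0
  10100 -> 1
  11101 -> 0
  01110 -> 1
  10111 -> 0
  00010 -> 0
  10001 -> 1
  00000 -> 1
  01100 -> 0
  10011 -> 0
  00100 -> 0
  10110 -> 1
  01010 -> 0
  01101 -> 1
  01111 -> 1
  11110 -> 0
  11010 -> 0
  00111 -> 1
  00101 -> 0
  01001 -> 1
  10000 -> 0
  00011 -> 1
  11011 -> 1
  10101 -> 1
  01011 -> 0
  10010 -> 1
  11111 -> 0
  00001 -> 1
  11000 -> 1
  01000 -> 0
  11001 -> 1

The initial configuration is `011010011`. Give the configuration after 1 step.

111011001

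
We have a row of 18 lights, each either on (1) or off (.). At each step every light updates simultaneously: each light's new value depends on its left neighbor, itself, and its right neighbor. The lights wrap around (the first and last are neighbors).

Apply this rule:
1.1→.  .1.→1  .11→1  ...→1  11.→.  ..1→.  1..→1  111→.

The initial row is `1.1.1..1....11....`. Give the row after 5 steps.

step 1: 1.1.11.1111.1.111.
step 2: 1.1.1..1....1.1...
step 3: 1.1.11.1111.1.111.  (repeats step 1; period 2)
step 5: 1.1.11.1111.1.111.

1.1.11.1111.1.111.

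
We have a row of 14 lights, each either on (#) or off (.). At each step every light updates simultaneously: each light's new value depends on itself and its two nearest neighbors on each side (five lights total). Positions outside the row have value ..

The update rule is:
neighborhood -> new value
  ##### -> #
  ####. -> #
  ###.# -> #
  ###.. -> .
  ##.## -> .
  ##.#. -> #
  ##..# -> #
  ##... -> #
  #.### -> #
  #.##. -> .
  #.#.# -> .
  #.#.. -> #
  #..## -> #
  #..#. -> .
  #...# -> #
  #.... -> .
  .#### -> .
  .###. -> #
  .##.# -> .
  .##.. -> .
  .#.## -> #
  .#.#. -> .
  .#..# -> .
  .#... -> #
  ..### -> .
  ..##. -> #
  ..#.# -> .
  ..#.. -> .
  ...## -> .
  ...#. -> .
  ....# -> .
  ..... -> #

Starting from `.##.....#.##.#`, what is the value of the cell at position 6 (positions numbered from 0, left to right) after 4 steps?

.

.#.#.#...#..##
.....###...##.
###...#.##.#.#
.#.##..#..#..#
position 6 holds .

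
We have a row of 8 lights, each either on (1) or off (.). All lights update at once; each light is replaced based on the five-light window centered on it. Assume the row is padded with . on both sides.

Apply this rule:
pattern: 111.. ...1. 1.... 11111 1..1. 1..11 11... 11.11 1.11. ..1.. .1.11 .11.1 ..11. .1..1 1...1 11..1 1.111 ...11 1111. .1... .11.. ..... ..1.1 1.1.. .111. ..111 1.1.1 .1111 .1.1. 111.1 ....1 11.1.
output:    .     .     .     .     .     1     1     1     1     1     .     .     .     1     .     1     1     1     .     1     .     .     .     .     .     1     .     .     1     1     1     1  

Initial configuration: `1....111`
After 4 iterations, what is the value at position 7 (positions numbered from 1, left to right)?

1

iteration 1: 11.111..
iteration 2: ..11..1.
iteration 3: 11..1.11
iteration 4: ..1...1.
position 7 holds 1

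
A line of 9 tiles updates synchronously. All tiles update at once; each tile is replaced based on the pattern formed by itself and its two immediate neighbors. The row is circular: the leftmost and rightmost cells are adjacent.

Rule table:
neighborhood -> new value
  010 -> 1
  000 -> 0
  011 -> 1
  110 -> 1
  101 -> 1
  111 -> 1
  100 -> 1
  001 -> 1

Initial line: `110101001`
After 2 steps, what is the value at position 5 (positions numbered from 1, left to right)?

step 1: 111111111
step 2: 111111111
position 5 holds 1

1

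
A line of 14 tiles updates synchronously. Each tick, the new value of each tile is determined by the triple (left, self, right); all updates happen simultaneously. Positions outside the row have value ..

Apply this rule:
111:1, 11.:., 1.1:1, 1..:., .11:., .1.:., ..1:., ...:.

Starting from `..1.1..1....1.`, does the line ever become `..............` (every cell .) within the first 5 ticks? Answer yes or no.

yes

tick 1: ...1..........
tick 2: ..............
all cells are . at tick 2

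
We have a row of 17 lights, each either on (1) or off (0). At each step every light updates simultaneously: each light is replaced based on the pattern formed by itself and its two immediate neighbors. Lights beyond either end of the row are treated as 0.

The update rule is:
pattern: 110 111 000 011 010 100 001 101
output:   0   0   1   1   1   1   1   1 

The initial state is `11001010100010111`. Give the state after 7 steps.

step 1: 10111111111111100
step 2: 11100000000000011
step 3: 10011111111111110
step 4: 11110000000000001
step 5: 10001111111111111
step 6: 11111000000000000
step 7: 10000111111111111

10000111111111111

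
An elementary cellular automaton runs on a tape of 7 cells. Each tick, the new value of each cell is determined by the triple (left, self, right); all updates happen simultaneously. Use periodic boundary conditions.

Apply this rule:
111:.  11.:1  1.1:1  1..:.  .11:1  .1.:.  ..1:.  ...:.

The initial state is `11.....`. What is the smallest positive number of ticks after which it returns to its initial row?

11.....

1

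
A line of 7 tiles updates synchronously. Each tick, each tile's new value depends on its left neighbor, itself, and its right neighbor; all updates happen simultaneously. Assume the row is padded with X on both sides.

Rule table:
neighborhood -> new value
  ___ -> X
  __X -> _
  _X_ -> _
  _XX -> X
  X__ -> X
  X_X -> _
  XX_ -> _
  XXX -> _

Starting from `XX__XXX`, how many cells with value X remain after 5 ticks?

2

__X_X__
X____X_
_XXX___
_X__XX_
__X_X__
count of X: 2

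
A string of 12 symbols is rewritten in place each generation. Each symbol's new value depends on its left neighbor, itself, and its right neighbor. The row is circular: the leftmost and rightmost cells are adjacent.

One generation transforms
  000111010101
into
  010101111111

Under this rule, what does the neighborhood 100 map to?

At position 0 the neighborhood is 100; the next row has 0 there.

0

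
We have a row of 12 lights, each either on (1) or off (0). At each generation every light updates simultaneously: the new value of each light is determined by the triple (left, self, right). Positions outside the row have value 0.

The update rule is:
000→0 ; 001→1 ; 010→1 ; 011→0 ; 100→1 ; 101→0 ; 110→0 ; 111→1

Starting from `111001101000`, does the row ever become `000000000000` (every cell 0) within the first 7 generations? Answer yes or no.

no

010110001100
110001010010
001011011111
011000001110
100100010101
111110110101
011100000101
generation 7 is 011100000101, still not uniform 0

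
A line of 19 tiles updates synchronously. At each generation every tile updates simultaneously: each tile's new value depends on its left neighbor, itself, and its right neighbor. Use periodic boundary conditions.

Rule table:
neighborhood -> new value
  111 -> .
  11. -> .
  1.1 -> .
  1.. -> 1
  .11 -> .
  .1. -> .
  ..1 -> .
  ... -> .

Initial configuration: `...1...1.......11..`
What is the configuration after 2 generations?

.....1...1........1

....1...1........1.
.....1...1........1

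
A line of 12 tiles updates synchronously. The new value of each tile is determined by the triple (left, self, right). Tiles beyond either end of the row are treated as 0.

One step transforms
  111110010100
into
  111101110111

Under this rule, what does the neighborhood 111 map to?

1

At position 1 the neighborhood is 111; the next row has 1 there.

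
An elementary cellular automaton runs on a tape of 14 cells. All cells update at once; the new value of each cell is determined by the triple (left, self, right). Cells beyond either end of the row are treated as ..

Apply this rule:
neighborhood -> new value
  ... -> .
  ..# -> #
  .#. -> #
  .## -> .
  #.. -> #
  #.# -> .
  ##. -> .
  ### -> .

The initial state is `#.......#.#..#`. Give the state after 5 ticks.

##.....##.####
..#...#.......
.###.###......
#.......#.....
##.....###....

##.....###....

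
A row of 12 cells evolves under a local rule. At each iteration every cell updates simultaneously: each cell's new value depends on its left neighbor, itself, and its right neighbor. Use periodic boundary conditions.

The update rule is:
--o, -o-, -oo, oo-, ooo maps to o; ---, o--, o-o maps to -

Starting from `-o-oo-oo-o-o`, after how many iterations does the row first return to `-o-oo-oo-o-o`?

1

iteration 1: -o-oo-oo-o-o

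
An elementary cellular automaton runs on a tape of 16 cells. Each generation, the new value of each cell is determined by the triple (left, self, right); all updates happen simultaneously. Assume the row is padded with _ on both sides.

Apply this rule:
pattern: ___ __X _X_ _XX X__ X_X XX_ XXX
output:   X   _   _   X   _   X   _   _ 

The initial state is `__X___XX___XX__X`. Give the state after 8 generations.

XXXXX___X_X____X

X___X_X__X_X____
__X__X____X__XXX
X______XX____X__
__XXXX_X__XX___X
X_X___X___X__X__
_X__X___X______X
______X___XXXX__
XXXXX___X_X____X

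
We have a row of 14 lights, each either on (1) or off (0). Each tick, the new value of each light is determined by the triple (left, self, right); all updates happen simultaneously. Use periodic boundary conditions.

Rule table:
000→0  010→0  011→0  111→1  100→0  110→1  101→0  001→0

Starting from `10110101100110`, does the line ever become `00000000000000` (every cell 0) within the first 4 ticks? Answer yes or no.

yes

tick 1: 00010000100010
tick 2: 00000000000000
all cells are 0 at tick 2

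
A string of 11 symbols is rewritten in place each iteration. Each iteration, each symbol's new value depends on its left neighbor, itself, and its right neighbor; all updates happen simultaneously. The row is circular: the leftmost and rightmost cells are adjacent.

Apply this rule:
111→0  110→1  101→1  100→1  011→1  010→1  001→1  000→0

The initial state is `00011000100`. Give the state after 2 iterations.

01100111011

00111101110
01100111011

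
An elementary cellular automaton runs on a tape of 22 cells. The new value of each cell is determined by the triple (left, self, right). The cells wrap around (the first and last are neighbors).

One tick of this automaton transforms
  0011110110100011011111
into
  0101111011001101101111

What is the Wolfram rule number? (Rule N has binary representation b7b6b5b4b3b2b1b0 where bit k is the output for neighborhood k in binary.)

position 3: 111 → 1  (bit 7 = 1)
position 5: 110 → 1  (bit 6 = 1)
position 6: 101 → 1  (bit 5 = 1)
position 0: 100 → 0  (bit 4 = 0)
position 2: 011 → 0  (bit 3 = 0)
position 10: 010 → 0  (bit 2 = 0)
position 1: 001 → 1  (bit 1 = 1)
position 12: 000 → 1  (bit 0 = 1)
bits b7..b0 = 11100011 = 227

227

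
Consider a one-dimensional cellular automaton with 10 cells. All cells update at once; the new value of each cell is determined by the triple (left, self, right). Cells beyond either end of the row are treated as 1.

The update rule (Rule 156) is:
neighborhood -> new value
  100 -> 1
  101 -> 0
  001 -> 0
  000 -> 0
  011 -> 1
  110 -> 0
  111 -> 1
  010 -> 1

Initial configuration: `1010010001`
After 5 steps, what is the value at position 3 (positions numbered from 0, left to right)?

0011011001
1010010101
0011010101
1010010101  (repeats step 2; period 2)
step 5: 0011010101
position 3 holds 1

1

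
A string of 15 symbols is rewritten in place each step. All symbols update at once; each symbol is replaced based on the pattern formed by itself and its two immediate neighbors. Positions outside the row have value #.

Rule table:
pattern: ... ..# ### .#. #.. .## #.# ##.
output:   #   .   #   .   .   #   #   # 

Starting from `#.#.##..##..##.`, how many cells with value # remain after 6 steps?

11

step 1: ##.###..##..###
step 2: ######..##..###
step 3: ######..##..###  (fixed point — unchanged through step 6)
count of #: 11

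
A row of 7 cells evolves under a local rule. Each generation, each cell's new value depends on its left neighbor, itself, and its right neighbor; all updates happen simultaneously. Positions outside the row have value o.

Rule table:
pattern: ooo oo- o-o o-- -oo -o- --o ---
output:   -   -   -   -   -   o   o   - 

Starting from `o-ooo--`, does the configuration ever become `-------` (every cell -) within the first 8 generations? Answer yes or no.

no

generation 1: ------o
generation 2: -----o-
generation 3: ----oo-
generation 4: ---o---
generation 5: --oo--o
generation 6: -o---o-
generation 7: -o--oo-
generation 8: -o-o---
generation 8 is -o-o---, still not uniform -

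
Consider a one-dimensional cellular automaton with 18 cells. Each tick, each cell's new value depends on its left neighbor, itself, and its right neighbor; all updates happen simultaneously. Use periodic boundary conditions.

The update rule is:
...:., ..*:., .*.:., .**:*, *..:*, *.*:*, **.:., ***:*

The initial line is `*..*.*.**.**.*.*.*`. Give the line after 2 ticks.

*.*..**.**.*.*.**.

tick 1: .*..*.**.**.*.*.**
tick 2: *.*..**.**.*.*.**.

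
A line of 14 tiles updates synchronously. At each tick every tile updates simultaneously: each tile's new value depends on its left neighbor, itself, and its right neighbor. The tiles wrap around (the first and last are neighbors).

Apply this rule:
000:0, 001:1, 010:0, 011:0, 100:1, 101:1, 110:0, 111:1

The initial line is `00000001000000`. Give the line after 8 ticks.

00000010100000
00000101010000
00001010101000
00010101010100
00101010101010
01010101010101
10101010101010
01010101010101

01010101010101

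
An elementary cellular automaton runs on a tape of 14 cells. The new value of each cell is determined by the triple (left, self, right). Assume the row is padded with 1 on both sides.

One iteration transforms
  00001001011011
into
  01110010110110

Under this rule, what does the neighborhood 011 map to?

At position 9 the neighborhood is 011; the next row has 1 there.

1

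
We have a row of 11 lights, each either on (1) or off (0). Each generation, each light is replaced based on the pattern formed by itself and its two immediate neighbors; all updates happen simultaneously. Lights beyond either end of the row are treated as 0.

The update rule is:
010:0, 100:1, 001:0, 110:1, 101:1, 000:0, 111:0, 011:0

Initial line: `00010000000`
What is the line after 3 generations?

generation 1: 00001000000
generation 2: 00000100000
generation 3: 00000010000

00000010000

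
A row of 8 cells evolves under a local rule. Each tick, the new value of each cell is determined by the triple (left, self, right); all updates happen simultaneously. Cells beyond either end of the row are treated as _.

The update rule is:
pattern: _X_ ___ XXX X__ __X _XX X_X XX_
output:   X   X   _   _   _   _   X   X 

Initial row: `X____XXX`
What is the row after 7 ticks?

tick 1: X_XX___X
tick 2: XX_X_X_X
tick 3: _XXXXXXX
tick 4: _______X
tick 5: XXXXXX_X
tick 6: _____XXX
tick 7: XXXX___X

XXXX___X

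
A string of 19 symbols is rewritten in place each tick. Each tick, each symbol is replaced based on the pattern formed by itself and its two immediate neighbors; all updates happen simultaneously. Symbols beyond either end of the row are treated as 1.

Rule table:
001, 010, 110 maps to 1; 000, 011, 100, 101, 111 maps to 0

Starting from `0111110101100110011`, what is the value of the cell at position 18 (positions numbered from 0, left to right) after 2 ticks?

0000010100101010100
0000110101101010101
position 18 holds 1

1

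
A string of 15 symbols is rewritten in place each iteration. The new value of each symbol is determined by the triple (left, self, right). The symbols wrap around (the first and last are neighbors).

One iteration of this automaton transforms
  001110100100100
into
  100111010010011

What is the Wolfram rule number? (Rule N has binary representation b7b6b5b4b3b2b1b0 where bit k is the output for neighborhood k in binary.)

241

position 3: 111 → 1  (bit 7 = 1)
position 4: 110 → 1  (bit 6 = 1)
position 5: 101 → 1  (bit 5 = 1)
position 7: 100 → 1  (bit 4 = 1)
position 2: 011 → 0  (bit 3 = 0)
position 6: 010 → 0  (bit 2 = 0)
position 1: 001 → 0  (bit 1 = 0)
position 0: 000 → 1  (bit 0 = 1)
bits b7..b0 = 11110001 = 241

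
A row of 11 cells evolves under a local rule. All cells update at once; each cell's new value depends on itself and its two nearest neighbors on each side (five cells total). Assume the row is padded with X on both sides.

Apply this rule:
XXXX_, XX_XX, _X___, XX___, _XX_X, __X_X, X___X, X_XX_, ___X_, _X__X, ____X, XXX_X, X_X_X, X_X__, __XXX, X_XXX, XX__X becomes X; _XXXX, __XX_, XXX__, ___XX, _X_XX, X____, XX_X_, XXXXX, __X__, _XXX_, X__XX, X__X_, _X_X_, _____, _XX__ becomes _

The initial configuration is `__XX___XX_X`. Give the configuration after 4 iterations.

X___XX__XXX
_XX___X_X__
XX_XXXX_XX_
XXXX_XXXXXX

XXXX_XXXXXX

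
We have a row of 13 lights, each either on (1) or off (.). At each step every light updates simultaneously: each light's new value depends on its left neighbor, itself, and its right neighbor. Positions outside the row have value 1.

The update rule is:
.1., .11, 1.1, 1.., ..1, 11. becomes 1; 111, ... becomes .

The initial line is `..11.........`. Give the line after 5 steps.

...1111111...

11111.......1
....11.....11
1..1111...11.
1111..11.1111
...1111111...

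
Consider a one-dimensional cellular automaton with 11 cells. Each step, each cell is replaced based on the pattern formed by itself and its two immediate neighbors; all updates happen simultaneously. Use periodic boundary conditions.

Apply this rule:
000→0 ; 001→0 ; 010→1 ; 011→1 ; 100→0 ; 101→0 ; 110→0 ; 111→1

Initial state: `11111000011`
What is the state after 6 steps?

step 1: 11110000011
step 2: 11100000011
step 3: 11000000011
step 4: 10000000011
step 5: 00000000011
step 6: 00000000010

00000000010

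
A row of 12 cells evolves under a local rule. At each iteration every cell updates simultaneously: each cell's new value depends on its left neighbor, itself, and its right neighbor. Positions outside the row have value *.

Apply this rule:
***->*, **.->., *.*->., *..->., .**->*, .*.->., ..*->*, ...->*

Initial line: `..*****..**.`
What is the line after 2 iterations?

iteration 1: .*****..**..
iteration 2: .****..**..*

.****..**..*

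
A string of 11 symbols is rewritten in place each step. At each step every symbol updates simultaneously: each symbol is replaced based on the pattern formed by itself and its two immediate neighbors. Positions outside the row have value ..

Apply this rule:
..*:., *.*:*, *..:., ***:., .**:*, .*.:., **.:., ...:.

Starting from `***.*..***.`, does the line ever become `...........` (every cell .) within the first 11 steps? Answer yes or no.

yes

step 1: *..*...*...
step 2: ...........
all cells are . at step 2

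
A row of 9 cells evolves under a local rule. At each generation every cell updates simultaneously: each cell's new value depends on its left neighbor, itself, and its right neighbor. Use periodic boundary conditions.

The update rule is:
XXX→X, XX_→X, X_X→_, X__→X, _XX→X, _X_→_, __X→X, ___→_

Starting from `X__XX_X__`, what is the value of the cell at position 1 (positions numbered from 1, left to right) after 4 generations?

_

_XXXX__XX
_XXXXXXXX
_XXXXXXXX  (fixed point — unchanged through generation 4)
position 1 holds _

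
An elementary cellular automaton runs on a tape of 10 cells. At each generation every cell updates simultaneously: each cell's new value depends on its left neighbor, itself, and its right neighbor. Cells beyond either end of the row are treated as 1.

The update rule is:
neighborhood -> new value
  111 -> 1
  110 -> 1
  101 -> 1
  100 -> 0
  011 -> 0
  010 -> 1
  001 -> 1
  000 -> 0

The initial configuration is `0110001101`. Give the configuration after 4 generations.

generation 1: 1010010110
generation 2: 1110111011
generation 3: 1111011101
generation 4: 1111101110

1111101110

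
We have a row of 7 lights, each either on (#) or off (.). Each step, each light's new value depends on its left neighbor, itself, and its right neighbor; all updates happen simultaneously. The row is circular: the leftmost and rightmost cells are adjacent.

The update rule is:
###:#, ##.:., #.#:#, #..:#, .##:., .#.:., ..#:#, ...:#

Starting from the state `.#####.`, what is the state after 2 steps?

step 1: #.###.#
step 2: .#.#.#.

.#.#.#.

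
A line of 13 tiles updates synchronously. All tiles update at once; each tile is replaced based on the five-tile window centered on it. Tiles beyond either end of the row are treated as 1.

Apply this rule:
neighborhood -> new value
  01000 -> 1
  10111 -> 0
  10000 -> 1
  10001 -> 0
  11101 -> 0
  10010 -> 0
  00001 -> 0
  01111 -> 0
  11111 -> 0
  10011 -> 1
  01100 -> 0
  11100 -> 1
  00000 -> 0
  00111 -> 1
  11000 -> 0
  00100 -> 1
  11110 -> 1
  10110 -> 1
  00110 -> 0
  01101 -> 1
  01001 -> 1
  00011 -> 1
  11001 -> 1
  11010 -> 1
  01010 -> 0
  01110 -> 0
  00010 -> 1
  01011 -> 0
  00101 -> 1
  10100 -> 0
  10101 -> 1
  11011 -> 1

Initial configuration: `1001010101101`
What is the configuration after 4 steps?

step 1: 1101010101110
step 2: 1011010100001
step 3: 0111110011011
step 4: 1000111101100

1000111101100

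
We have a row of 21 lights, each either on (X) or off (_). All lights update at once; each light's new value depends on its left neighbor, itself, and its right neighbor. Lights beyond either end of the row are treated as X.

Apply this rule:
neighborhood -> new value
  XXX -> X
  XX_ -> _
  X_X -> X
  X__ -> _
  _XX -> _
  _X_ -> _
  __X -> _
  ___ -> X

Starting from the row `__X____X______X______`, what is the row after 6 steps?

_XX______XXXXXXX__XX_

____XX___XXXX___XXXX_
_XX____X__XX__X__XX_X
X___XX_____________X_
__X____XXXXXXXXXXX__X
____XX__XXXXXXXXX____
_XX______XXXXXXX__XX_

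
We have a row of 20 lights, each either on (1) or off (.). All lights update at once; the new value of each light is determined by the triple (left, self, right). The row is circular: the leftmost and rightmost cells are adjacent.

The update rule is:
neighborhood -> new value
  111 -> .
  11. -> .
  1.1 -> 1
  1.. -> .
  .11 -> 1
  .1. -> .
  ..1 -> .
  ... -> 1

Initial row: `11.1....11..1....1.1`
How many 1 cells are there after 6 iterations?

3

..1..11.1.....11..11
.....1.1..111.1...1.
1111..1...1..1..1...
1.......1.........1.
..11111...1111111..1
..1.....1.1.........
count of 1: 3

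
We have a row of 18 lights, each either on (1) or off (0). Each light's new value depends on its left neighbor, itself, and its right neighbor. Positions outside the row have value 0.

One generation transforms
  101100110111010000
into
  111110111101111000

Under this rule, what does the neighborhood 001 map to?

At position 5 the neighborhood is 001; the next row has 0 there.

0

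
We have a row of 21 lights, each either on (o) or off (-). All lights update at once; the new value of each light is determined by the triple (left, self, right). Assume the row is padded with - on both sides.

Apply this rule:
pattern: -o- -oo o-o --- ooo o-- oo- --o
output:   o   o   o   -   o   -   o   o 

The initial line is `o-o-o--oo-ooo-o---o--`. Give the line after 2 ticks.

ooooooooooooooo-ooo--

ooooo-ooooooooo--oo--
ooooooooooooooo-ooo--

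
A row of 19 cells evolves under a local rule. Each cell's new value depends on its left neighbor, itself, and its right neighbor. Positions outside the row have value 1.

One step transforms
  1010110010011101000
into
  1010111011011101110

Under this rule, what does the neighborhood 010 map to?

1

At position 2 the neighborhood is 010; the next row has 1 there.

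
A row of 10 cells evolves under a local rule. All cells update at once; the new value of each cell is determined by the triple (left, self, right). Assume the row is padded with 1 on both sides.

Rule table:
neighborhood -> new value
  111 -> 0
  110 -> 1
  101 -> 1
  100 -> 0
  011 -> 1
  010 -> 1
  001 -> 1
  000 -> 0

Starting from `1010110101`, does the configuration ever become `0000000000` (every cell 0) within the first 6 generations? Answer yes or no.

yes

1111111111
0000000000
all cells are 0 at generation 2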